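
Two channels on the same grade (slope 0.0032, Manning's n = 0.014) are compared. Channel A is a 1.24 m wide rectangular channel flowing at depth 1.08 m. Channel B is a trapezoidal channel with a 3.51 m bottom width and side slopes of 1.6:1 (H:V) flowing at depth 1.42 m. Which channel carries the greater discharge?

channel B

Channel A: Flow area A = b·y = 1.24 × 1.08 = 1.339 m². Wetted perimeter P = b + 2y = 1.24 + 2×1.08 = 3.4 m. Hydraulic radius R = A/P = 1.339/3.4 = 0.3939 m. Q_A = (1/0.014)·1.339·0.3939^(2/3)·√0.0032 = 2.908 m³/s.
Channel B: With bottom width b = 3.51 m and side slope z = 1.6: A = (b + zy)y = (3.51 + 1.6×1.42)×1.42 = 8.21 m²; P = b + 2y√(1+z²) = 3.51 + 2×1.42×1.887 = 8.869 m. Hydraulic radius R = A/P = 8.21/8.869 = 0.9258 m. Q_B = (1/0.014)·8.21·0.9258^(2/3)·√0.0032 = 31.51 m³/s.
Q_A = 2.908 m³/s vs Q_B = 31.51 m³/s, so channel B carries more.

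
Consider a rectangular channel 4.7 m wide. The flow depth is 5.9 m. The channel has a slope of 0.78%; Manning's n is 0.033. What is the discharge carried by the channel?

Flow area A = b·y = 4.7 × 5.9 = 27.73 m². Wetted perimeter P = b + 2y = 4.7 + 2×5.9 = 16.5 m.
Hydraulic radius R = A/P = 27.73/16.5 = 1.681 m.
Manning's equation: Q = (1/n) A R^(2/3) S^(1/2) = (1/0.033) × 27.73 × 1.681^(2/3) × 0.0078^(1/2) = 105 m³/s.

Q = 105 m³/s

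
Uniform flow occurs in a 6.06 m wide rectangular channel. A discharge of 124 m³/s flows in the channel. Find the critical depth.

y_c = 3.49 m

For a rectangular channel, critical depth y_c = (q²/g)^(1/3) where q = Q/b = 124/6.06 = 20.46 m²/s.
So y_c = (20.46²/9.81)^(1/3) = 3.49 m.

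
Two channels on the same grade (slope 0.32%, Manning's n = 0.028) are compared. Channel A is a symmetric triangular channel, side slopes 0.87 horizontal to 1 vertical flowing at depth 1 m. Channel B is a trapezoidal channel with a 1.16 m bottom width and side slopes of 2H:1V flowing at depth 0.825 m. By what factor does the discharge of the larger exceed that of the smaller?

3.42

Channel A: For a triangular section with side slope z = 0.87: A = zy² = 0.87×1² = 0.87 m²; P = 2y√(1+z²) = 2×1×1.325 = 2.651 m. Hydraulic radius R = A/P = 0.87/2.651 = 0.3282 m. Q_A = (1/0.028)·0.87·0.3282^(2/3)·√0.0032 = 0.8363 m³/s.
Channel B: With bottom width b = 1.16 m and side slope z = 2: A = (b + zy)y = (1.16 + 2×0.825)×0.825 = 2.318 m²; P = b + 2y√(1+z²) = 1.16 + 2×0.825×2.236 = 4.85 m. Hydraulic radius R = A/P = 2.318/4.85 = 0.478 m. Q_B = (1/0.028)·2.318·0.478^(2/3)·√0.0032 = 2.863 m³/s.
The larger discharge is 2.863 m³/s and the smaller is 0.8363 m³/s; the ratio is 3.42.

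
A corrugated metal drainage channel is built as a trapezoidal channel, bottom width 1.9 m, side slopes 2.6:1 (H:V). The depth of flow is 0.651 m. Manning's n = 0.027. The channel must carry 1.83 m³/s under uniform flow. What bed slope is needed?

With bottom width b = 1.9 m and side slope z = 2.6: A = (b + zy)y = (1.9 + 2.6×0.651)×0.651 = 2.339 m²; P = b + 2y√(1+z²) = 1.9 + 2×0.651×2.786 = 5.527 m.
Hydraulic radius R = A/P = 2.339/5.527 = 0.4232 m.
From Manning's equation, S = [nQ / (1 A R^(2/3))]² = [0.027 × 1.83 / (1 × 2.339 × 0.4232^(2/3))]² = 0.0014.

S = 0.0014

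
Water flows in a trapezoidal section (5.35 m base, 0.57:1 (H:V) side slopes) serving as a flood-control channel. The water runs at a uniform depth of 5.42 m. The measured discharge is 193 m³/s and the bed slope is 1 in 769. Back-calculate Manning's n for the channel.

n = 0.016

With bottom width b = 5.35 m and side slope z = 0.57: A = (b + zy)y = (5.35 + 0.57×5.42)×5.42 = 45.74 m²; P = b + 2y√(1+z²) = 5.35 + 2×5.42×1.151 = 17.83 m.
Hydraulic radius R = A/P = 45.74/17.83 = 2.566 m.
Rearranging Manning's equation: n = (1/Q) A R^(2/3) S^(1/2) = (1/193) × 45.74 × 2.566^(2/3) × √0.0013 = 0.016.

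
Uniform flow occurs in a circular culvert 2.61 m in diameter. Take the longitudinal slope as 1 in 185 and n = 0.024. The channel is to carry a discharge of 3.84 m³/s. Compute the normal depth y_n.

Manning's equation rearranged: A R^(2/3) = nQ / (1·√S) = 0.024 × 3.84 / (√0.005405) = 1.254.
At y = 0.735 m: A R^(2/3) = 0.697 — short.
At y = 1.17 m: A R^(2/3) = 1.665 — over.
At y = 1 m: A R^(2/3) = 1.253 — matches.

y_n = 1 m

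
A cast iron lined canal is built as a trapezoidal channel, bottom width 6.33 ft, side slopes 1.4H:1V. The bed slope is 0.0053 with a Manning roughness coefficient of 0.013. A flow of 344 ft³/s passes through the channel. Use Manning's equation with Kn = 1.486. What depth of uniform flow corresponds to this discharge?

Manning's equation rearranged: A R^(2/3) = nQ / (1.486·√S) = 0.013 × 344 / (1.486 × √0.0053) = 41.34.
At y = 3.24 ft: A R^(2/3) = 56.15 — high.
At y = 2.76 ft: A R^(2/3) = 41.29 — ≈ 41.34.

y_n = 2.76 ft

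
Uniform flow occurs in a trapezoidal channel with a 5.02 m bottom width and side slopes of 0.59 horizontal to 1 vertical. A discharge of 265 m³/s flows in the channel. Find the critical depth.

At critical depth, Q² T / (g A³) = 1, i.e. A³/T = Q²/g = 265²/9.81 = 7159.
Trying y = 5.79 m: A³/T = 9832 — too large.
Trying y = 4.01 m: A³/T = 2664 — too small.
Trying y = 5.3 m: A³/T = 7141 — close enough.

y_c = 5.3 m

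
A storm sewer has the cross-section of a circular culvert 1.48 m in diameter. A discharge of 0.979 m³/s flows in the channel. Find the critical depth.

y_c = 0.503 m

At critical depth, Q² T / (g A³) = 1, i.e. A³/T = Q²/g = 0.979²/9.81 = 0.0977.
Trying y = 0.603 m: A³/T = 0.1964 — over.
Trying y = 0.437 m: A³/T = 0.05669 — short.
Trying y = 0.503 m: A³/T = 0.09771 — ≈ 0.0977.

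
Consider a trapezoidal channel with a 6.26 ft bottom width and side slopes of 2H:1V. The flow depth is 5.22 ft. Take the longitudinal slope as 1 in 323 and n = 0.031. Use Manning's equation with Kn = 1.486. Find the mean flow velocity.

V = 5.48 ft/s

With bottom width b = 6.26 ft and side slope z = 2: A = (b + zy)y = (6.26 + 2×5.22)×5.22 = 87.17 ft²; P = b + 2y√(1+z²) = 6.26 + 2×5.22×2.236 = 29.6 ft.
Hydraulic radius R = A/P = 87.17/29.6 = 2.945 ft.
From Manning's equation, V = (1.486/n) R^(2/3) S^(1/2) = (1.486/0.031) × 2.945^(2/3) × 0.003096^(1/2) = 5.48 ft/s.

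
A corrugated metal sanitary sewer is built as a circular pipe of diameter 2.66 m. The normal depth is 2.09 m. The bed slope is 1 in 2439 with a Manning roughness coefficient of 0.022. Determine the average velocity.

V = 0.799 m/s

For a circular section of diameter D = 2.66 m at depth y = 2.09 m, the central angle is θ = 2 arccos(1 − 2y/D) = 4.358 rad. Then A = (D²/8)(θ − sin θ) = 4.684 m² and P = Dθ/2 = 5.796 m.
Hydraulic radius R = A/P = 4.684/5.796 = 0.8081 m.
From Manning's equation, V = (1/n) R^(2/3) S^(1/2) = (1/0.022) × 0.8081^(2/3) × 0.00041^(1/2) = 0.799 m/s.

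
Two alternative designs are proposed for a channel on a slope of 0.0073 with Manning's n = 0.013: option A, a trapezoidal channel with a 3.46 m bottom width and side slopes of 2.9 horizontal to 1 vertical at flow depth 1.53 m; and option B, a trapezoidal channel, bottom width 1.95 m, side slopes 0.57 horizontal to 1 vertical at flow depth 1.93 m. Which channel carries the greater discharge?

channel A

Channel A: With bottom width b = 3.46 m and side slope z = 2.9: A = (b + zy)y = (3.46 + 2.9×1.53)×1.53 = 12.08 m²; P = b + 2y√(1+z²) = 3.46 + 2×1.53×3.068 = 12.85 m. Hydraulic radius R = A/P = 12.08/12.85 = 0.9405 m. Q_A = (1/0.013)·12.08·0.9405^(2/3)·√0.0073 = 76.23 m³/s.
Channel B: With bottom width b = 1.95 m and side slope z = 0.57: A = (b + zy)y = (1.95 + 0.57×1.93)×1.93 = 5.887 m²; P = b + 2y√(1+z²) = 1.95 + 2×1.93×1.151 = 6.393 m. Hydraulic radius R = A/P = 5.887/6.393 = 0.9208 m. Q_B = (1/0.013)·5.887·0.9208^(2/3)·√0.0073 = 36.62 m³/s.
Q_A = 76.23 m³/s vs Q_B = 36.62 m³/s, so channel A carries more.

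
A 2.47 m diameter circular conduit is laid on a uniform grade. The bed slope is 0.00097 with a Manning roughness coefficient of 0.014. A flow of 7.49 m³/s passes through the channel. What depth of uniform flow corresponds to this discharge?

y_n = 1.96 m

Manning's equation rearranged: A R^(2/3) = nQ / (1·√S) = 0.014 × 7.49 / (√0.00097) = 3.367.
At y = 1.36 m: A R^(2/3) = 2.039 — low.
At y = 1.96 m: A R^(2/3) = 3.369 — matches.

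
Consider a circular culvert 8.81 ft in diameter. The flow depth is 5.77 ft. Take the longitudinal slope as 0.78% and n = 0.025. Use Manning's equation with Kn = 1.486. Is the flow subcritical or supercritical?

For a circular section of diameter D = 8.81 ft at depth y = 5.77 ft, the central angle is θ = 2 arccos(1 − 2y/D) = 3.772 rad. Then A = (D²/8)(θ − sin θ) = 42.31 ft² and P = Dθ/2 = 16.61 ft.
Hydraulic radius R = A/P = 42.31/16.61 = 2.547 ft.
V = (1.486/n) R^(2/3) √S = (1.486/0.025) × 2.547^(2/3) × √0.0078 = 9.79 ft/s. Hydraulic depth D_h = A/T = 42.31/8.376 = 5.051 ft.
Froude number Fr = V/√(g·D_h) = 9.79/√(32.2×5.051) = 0.768, which is less than 1, so the flow is subcritical.

subcritical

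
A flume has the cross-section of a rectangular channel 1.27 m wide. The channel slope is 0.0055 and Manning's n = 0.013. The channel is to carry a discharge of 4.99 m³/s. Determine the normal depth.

y_n = 1.23 m

Manning's equation rearranged: A R^(2/3) = nQ / (1·√S) = 0.013 × 4.99 / (√0.0055) = 0.8747.
Trying y = 1.35 m: A R^(2/3) = 0.9796 — too large.
Trying y = 0.934 m: A R^(2/3) = 0.6201 — too small.
Trying y = 1.23 m: A R^(2/3) = 0.8744 — close enough.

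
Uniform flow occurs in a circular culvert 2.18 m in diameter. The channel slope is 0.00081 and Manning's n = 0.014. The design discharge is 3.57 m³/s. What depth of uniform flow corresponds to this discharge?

Manning's equation rearranged: A R^(2/3) = nQ / (1·√S) = 0.014 × 3.57 / (√0.00081) = 1.756.
Trying y = 1.1 m: A R^(2/3) = 1.265 — too small.
Trying y = 1.35 m: A R^(2/3) = 1.755 — close enough.

y_n = 1.35 m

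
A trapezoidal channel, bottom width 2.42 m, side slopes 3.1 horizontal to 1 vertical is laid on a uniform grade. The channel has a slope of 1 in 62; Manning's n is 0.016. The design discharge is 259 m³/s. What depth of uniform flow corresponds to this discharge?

y_n = 2.55 m

Manning's equation rearranged: A R^(2/3) = nQ / (1·√S) = 0.016 × 259 / (√0.01613) = 32.63.
At y = 1.82 m: A R^(2/3) = 14.94 — low.
At y = 2.55 m: A R^(2/3) = 32.69 — ≈ 32.63.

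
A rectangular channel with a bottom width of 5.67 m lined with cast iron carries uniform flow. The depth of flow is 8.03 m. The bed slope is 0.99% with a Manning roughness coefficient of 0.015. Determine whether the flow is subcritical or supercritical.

Flow area A = b·y = 5.67 × 8.03 = 45.53 m². Wetted perimeter P = b + 2y = 5.67 + 2×8.03 = 21.73 m.
Hydraulic radius R = A/P = 45.53/21.73 = 2.095 m.
V = (1/n) R^(2/3) √S = (1/0.015) × 2.095^(2/3) × √0.0099 = 10.86 m/s. Hydraulic depth D_h = A/T = 45.53/5.67 = 8.03 m.
Froude number Fr = V/√(g·D_h) = 10.86/√(9.81×8.03) = 1.22, which is greater than 1, so the flow is supercritical.

supercritical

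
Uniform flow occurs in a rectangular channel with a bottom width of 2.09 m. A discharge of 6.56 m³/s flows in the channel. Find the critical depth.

y_c = 1 m

For a rectangular channel, critical depth y_c = (q²/g)^(1/3) where q = Q/b = 6.56/2.09 = 3.139 m²/s.
So y_c = (3.139²/9.81)^(1/3) = 1 m.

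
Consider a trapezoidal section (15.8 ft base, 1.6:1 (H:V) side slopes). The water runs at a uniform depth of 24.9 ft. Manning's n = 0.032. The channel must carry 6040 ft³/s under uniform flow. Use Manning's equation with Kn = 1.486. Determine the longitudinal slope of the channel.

With bottom width b = 15.8 ft and side slope z = 1.6: A = (b + zy)y = (15.8 + 1.6×24.9)×24.9 = 1385 ft²; P = b + 2y√(1+z²) = 15.8 + 2×24.9×1.887 = 109.8 ft.
Hydraulic radius R = A/P = 1385/109.8 = 12.62 ft.
From Manning's equation, S = [nQ / (1.486 A R^(2/3))]² = [0.032 × 6040 / (1.486 × 1385 × 12.62^(2/3))]² = 0.0003.

S = 0.0003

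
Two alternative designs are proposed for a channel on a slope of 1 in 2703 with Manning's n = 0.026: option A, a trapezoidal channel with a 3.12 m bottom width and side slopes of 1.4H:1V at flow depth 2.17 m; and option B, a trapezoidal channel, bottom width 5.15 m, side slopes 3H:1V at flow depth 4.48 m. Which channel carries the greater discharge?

Channel A: With bottom width b = 3.12 m and side slope z = 1.4: A = (b + zy)y = (3.12 + 1.4×2.17)×2.17 = 13.36 m²; P = b + 2y√(1+z²) = 3.12 + 2×2.17×1.72 = 10.59 m. Hydraulic radius R = A/P = 13.36/10.59 = 1.262 m. Q_A = (1/0.026)·13.36·1.262^(2/3)·√0.00037 = 11.55 m³/s.
Channel B: With bottom width b = 5.15 m and side slope z = 3: A = (b + zy)y = (5.15 + 3×4.48)×4.48 = 83.28 m²; P = b + 2y√(1+z²) = 5.15 + 2×4.48×3.162 = 33.48 m. Hydraulic radius R = A/P = 83.28/33.48 = 2.487 m. Q_B = (1/0.026)·83.28·2.487^(2/3)·√0.00037 = 113.1 m³/s.
Q_A = 11.55 m³/s vs Q_B = 113.1 m³/s, so channel B carries more.

channel B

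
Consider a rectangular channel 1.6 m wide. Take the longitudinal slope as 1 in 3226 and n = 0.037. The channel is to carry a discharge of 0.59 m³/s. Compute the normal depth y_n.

Manning's equation rearranged: A R^(2/3) = nQ / (1·√S) = 0.037 × 0.59 / (√0.00031) = 1.24.
Trying y = 1.57 m: A R^(2/3) = 1.645 — over.
Trying y = 1.25 m: A R^(2/3) = 1.239 — ≈ 1.24.

y_n = 1.25 m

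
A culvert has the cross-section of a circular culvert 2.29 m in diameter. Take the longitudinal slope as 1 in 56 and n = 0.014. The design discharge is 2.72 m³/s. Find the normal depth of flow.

Manning's equation rearranged: A R^(2/3) = nQ / (1·√S) = 0.014 × 2.72 / (√0.01786) = 0.285.
Try y = 0.407 m: A R^(2/3) = 0.1956 — low.
Try y = 0.534 m: A R^(2/3) = 0.3387 — high.
Try y = 0.49 m: A R^(2/3) = 0.285 — matches.

y_n = 0.49 m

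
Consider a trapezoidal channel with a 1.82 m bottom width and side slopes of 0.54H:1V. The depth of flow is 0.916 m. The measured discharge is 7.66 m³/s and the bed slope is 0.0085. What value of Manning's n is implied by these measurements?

n = 0.017

With bottom width b = 1.82 m and side slope z = 0.54: A = (b + zy)y = (1.82 + 0.54×0.916)×0.916 = 2.12 m²; P = b + 2y√(1+z²) = 1.82 + 2×0.916×1.136 = 3.902 m.
Hydraulic radius R = A/P = 2.12/3.902 = 0.5434 m.
Rearranging Manning's equation: n = (1/Q) A R^(2/3) S^(1/2) = (1/7.66) × 2.12 × 0.5434^(2/3) × √0.0085 = 0.017.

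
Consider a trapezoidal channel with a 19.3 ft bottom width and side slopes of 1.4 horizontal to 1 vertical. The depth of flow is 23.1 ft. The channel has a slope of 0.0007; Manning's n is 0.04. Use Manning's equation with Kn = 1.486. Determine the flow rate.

With bottom width b = 19.3 ft and side slope z = 1.4: A = (b + zy)y = (19.3 + 1.4×23.1)×23.1 = 1193 ft²; P = b + 2y√(1+z²) = 19.3 + 2×23.1×1.72 = 98.79 ft.
Hydraulic radius R = A/P = 1193/98.79 = 12.08 ft.
Manning's equation: Q = (1.486/n) A R^(2/3) S^(1/2) = (1.486/0.04) × 1193 × 12.08^(2/3) × 0.0007^(1/2) = 6170 ft³/s.

Q = 6170 ft³/s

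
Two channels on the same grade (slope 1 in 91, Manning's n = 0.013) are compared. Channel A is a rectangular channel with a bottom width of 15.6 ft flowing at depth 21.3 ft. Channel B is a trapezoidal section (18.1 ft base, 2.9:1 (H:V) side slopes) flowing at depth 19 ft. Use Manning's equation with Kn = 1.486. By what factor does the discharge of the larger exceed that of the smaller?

Channel A: Flow area A = b·y = 15.6 × 21.3 = 332.3 ft². Wetted perimeter P = b + 2y = 15.6 + 2×21.3 = 58.2 ft. Hydraulic radius R = A/P = 332.3/58.2 = 5.709 ft. Q_A = (1.486/0.013)·332.3·5.709^(2/3)·√0.01099 = 12720 ft³/s.
Channel B: With bottom width b = 18.1 ft and side slope z = 2.9: A = (b + zy)y = (18.1 + 2.9×19)×19 = 1391 ft²; P = b + 2y√(1+z²) = 18.1 + 2×19×3.068 = 134.7 ft. Hydraulic radius R = A/P = 1391/134.7 = 10.33 ft. Q_B = (1.486/0.013)·1391·10.33^(2/3)·√0.01099 = 79040 ft³/s.
The larger discharge is 79040 ft³/s and the smaller is 12720 ft³/s; the ratio is 6.21.

6.21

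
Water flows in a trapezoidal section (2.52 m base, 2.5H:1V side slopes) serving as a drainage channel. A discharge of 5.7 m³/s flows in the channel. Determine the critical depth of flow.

At critical depth, Q² T / (g A³) = 1, i.e. A³/T = Q²/g = 5.7²/9.81 = 3.312.
At y = 0.751 m: A³/T = 5.74 — high.
At y = 0.646 m: A³/T = 3.315 — matches.

y_c = 0.646 m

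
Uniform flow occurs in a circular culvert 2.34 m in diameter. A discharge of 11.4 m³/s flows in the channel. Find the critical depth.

At critical depth, Q² T / (g A³) = 1, i.e. A³/T = Q²/g = 11.4²/9.81 = 13.25.
Try y = 1.34 m: A³/T = 7.134 — too small.
Try y = 1.57 m: A³/T = 13.13 — ≈ 13.25.

y_c = 1.57 m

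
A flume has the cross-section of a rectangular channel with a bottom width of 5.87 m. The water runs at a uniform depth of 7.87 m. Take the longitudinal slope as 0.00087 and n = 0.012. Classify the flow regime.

Flow area A = b·y = 5.87 × 7.87 = 46.2 m². Wetted perimeter P = b + 2y = 5.87 + 2×7.87 = 21.61 m.
Hydraulic radius R = A/P = 46.2/21.61 = 2.138 m.
V = (1/n) R^(2/3) √S = (1/0.012) × 2.138^(2/3) × √0.00087 = 4.079 m/s. Hydraulic depth D_h = A/T = 46.2/5.87 = 7.87 m.
Froude number Fr = V/√(g·D_h) = 4.079/√(9.81×7.87) = 0.464, which is less than 1, so the flow is subcritical.

subcritical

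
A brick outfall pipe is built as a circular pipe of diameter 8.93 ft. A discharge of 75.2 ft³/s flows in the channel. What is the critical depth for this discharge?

y_c = 2.07 ft

At critical depth, Q² T / (g A³) = 1, i.e. A³/T = Q²/g = 75.2²/32.2 = 175.6.
Try y = 1.56 ft: A³/T = 58.38 — too small.
Try y = 2.07 ft: A³/T = 176.8 — ≈ 175.6.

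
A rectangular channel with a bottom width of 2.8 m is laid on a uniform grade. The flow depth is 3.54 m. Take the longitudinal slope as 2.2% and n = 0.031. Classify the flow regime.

Flow area A = b·y = 2.8 × 3.54 = 9.912 m². Wetted perimeter P = b + 2y = 2.8 + 2×3.54 = 9.88 m.
Hydraulic radius R = A/P = 9.912/9.88 = 1.003 m.
V = (1/n) R^(2/3) √S = (1/0.031) × 1.003^(2/3) × √0.022 = 4.795 m/s. Hydraulic depth D_h = A/T = 9.912/2.8 = 3.54 m.
Froude number Fr = V/√(g·D_h) = 4.795/√(9.81×3.54) = 0.814, which is less than 1, so the flow is subcritical.

subcritical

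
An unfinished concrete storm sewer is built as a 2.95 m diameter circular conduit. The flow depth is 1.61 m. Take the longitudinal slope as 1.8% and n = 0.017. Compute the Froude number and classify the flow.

For a circular section of diameter D = 2.95 m at depth y = 1.61 m, the central angle is θ = 2 arccos(1 − 2y/D) = 3.325 rad. Then A = (D²/8)(θ − sin θ) = 3.815 m² and P = Dθ/2 = 4.904 m.
Hydraulic radius R = A/P = 3.815/4.904 = 0.7779 m.
V = (1/n) R^(2/3) √S = (1/0.017) × 0.7779^(2/3) × √0.018 = 6.675 m/s. Hydraulic depth D_h = A/T = 3.815/2.938 = 1.299 m.
Froude number Fr = V/√(g·D_h) = 6.675/√(9.81×1.299) = 1.87, which is greater than 1, so the flow is supercritical.

supercritical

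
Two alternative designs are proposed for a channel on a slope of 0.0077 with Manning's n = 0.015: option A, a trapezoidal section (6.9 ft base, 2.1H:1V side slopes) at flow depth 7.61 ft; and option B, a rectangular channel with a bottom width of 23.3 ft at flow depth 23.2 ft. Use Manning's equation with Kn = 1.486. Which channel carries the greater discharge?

Channel A: With bottom width b = 6.9 ft and side slope z = 2.1: A = (b + zy)y = (6.9 + 2.1×7.61)×7.61 = 174.1 ft²; P = b + 2y√(1+z²) = 6.9 + 2×7.61×2.326 = 42.3 ft. Hydraulic radius R = A/P = 174.1/42.3 = 4.116 ft. Q_A = (1.486/0.015)·174.1·4.116^(2/3)·√0.0077 = 3888 ft³/s.
Channel B: Flow area A = b·y = 23.3 × 23.2 = 540.6 ft². Wetted perimeter P = b + 2y = 23.3 + 2×23.2 = 69.7 ft. Hydraulic radius R = A/P = 540.6/69.7 = 7.756 ft. Q_B = (1.486/0.015)·540.6·7.756^(2/3)·√0.0077 = 18410 ft³/s.
Q_A = 3888 ft³/s vs Q_B = 18410 ft³/s, so channel B carries more.

channel B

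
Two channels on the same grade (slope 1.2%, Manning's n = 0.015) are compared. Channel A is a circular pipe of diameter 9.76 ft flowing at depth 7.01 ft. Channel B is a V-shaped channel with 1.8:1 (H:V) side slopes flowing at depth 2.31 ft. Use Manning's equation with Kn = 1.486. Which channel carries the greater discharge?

Channel A: For a circular section of diameter D = 9.76 ft at depth y = 7.01 ft, the central angle is θ = 2 arccos(1 − 2y/D) = 4.045 rad. Then A = (D²/8)(θ − sin θ) = 57.52 ft² and P = Dθ/2 = 19.74 ft. Hydraulic radius R = A/P = 57.52/19.74 = 2.914 ft. Q_A = (1.486/0.015)·57.52·2.914^(2/3)·√0.012 = 1273 ft³/s.
Channel B: For a triangular section with side slope z = 1.8: A = zy² = 1.8×2.31² = 9.605 ft²; P = 2y√(1+z²) = 2×2.31×2.059 = 9.513 ft. Hydraulic radius R = A/P = 9.605/9.513 = 1.01 ft. Q_B = (1.486/0.015)·9.605·1.01^(2/3)·√0.012 = 104.9 ft³/s.
Q_A = 1273 ft³/s vs Q_B = 104.9 ft³/s, so channel A carries more.

channel A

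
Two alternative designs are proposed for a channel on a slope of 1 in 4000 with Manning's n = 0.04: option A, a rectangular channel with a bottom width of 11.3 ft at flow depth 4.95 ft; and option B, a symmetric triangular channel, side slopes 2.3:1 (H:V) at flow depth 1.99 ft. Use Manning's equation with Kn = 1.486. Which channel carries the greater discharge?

Channel A: Flow area A = b·y = 11.3 × 4.95 = 55.94 ft². Wetted perimeter P = b + 2y = 11.3 + 2×4.95 = 21.2 ft. Hydraulic radius R = A/P = 55.94/21.2 = 2.638 ft. Q_A = (1.486/0.04)·55.94·2.638^(2/3)·√0.00025 = 62.74 ft³/s.
Channel B: For a triangular section with side slope z = 2.3: A = zy² = 2.3×1.99² = 9.108 ft²; P = 2y√(1+z²) = 2×1.99×2.508 = 9.982 ft. Hydraulic radius R = A/P = 9.108/9.982 = 0.9125 ft. Q_B = (1.486/0.04)·9.108·0.9125^(2/3)·√0.00025 = 5.033 ft³/s.
Q_A = 62.74 ft³/s vs Q_B = 5.033 ft³/s, so channel A carries more.

channel A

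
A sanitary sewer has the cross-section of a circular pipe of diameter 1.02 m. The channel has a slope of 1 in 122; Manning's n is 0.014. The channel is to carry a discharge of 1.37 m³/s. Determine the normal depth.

y_n = 0.596 m

Manning's equation rearranged: A R^(2/3) = nQ / (1·√S) = 0.014 × 1.37 / (√0.008197) = 0.2119.
At y = 0.762 m: A R^(2/3) = 0.2983 — over.
At y = 0.425 m: A R^(2/3) = 0.1193 — short.
At y = 0.596 m: A R^(2/3) = 0.2119 — ≈ 0.2119.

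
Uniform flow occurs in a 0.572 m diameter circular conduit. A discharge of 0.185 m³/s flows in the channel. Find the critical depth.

At critical depth, Q² T / (g A³) = 1, i.e. A³/T = Q²/g = 0.185²/9.81 = 0.003489.
Try y = 0.221 m: A³/T = 0.001381 — too small.
Try y = 0.324 m: A³/T = 0.005972 — too large.
Try y = 0.281 m: A³/T = 0.003467 — close enough.

y_c = 0.281 m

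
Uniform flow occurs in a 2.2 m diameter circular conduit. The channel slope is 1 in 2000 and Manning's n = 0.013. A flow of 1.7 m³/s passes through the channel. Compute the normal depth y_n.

Manning's equation rearranged: A R^(2/3) = nQ / (1·√S) = 0.013 × 1.7 / (√0.0005) = 0.9883.
Try y = 0.721 m: A R^(2/3) = 0.5923 — short.
Try y = 1.13 m: A R^(2/3) = 1.335 — over.
Try y = 0.95 m: A R^(2/3) = 0.9877 — ≈ 0.9883.

y_n = 0.95 m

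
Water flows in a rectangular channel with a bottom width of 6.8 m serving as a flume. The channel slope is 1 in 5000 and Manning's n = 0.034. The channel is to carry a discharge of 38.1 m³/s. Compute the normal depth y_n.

Manning's equation rearranged: A R^(2/3) = nQ / (1·√S) = 0.034 × 38.1 / (√0.0002) = 91.6.
At y = 9.49 m: A R^(2/3) = 119 — high.
At y = 5.39 m: A R^(2/3) = 59.82 — low.
At y = 7.62 m: A R^(2/3) = 91.61 — ≈ 91.6.

y_n = 7.62 m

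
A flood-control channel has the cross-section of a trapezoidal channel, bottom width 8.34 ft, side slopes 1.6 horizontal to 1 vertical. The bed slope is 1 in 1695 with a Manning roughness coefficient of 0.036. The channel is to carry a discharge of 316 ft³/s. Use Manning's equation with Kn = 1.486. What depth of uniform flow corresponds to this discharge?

Manning's equation rearranged: A R^(2/3) = nQ / (1.486·√S) = 0.036 × 316 / (1.486 × √0.00059) = 315.2.
Try y = 5.16 ft: A R^(2/3) = 181.2 — too small.
Try y = 6.74 ft: A R^(2/3) = 314.8 — matches.

y_n = 6.74 ft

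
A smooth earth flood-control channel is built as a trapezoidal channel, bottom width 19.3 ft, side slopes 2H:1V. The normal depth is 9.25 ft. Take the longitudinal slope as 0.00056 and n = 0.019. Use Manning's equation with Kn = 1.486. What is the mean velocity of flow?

With bottom width b = 19.3 ft and side slope z = 2: A = (b + zy)y = (19.3 + 2×9.25)×9.25 = 349.6 ft²; P = b + 2y√(1+z²) = 19.3 + 2×9.25×2.236 = 60.67 ft.
Hydraulic radius R = A/P = 349.6/60.67 = 5.763 ft.
From Manning's equation, V = (1.486/n) R^(2/3) S^(1/2) = (1.486/0.019) × 5.763^(2/3) × 0.00056^(1/2) = 5.95 ft/s.

V = 5.95 ft/s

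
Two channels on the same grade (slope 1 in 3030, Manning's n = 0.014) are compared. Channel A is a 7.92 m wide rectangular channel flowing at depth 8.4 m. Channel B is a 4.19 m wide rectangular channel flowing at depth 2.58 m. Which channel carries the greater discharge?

Channel A: Flow area A = b·y = 7.92 × 8.4 = 66.53 m². Wetted perimeter P = b + 2y = 7.92 + 2×8.4 = 24.72 m. Hydraulic radius R = A/P = 66.53/24.72 = 2.691 m. Q_A = (1/0.014)·66.53·2.691^(2/3)·√0.00033 = 167 m³/s.
Channel B: Flow area A = b·y = 4.19 × 2.58 = 10.81 m². Wetted perimeter P = b + 2y = 4.19 + 2×2.58 = 9.35 m. Hydraulic radius R = A/P = 10.81/9.35 = 1.156 m. Q_B = (1/0.014)·10.81·1.156^(2/3)·√0.00033 = 15.45 m³/s.
Q_A = 167 m³/s vs Q_B = 15.45 m³/s, so channel A carries more.

channel A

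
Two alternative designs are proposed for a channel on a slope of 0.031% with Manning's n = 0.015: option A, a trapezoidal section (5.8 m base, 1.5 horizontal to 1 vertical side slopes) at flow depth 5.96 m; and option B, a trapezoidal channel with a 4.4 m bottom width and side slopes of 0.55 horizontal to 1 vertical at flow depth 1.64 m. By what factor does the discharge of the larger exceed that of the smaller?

21.1

Channel A: With bottom width b = 5.8 m and side slope z = 1.5: A = (b + zy)y = (5.8 + 1.5×5.96)×5.96 = 87.85 m²; P = b + 2y√(1+z²) = 5.8 + 2×5.96×1.803 = 27.29 m. Hydraulic radius R = A/P = 87.85/27.29 = 3.219 m. Q_A = (1/0.015)·87.85·3.219^(2/3)·√0.00031 = 224.8 m³/s.
Channel B: With bottom width b = 4.4 m and side slope z = 0.55: A = (b + zy)y = (4.4 + 0.55×1.64)×1.64 = 8.695 m²; P = b + 2y√(1+z²) = 4.4 + 2×1.64×1.141 = 8.143 m. Hydraulic radius R = A/P = 8.695/8.143 = 1.068 m. Q_B = (1/0.015)·8.695·1.068^(2/3)·√0.00031 = 10.66 m³/s.
The larger discharge is 224.8 m³/s and the smaller is 10.66 m³/s; the ratio is 21.1.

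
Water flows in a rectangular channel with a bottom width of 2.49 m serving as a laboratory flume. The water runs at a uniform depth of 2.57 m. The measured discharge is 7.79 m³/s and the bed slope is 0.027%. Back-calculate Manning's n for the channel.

n = 0.012

Flow area A = b·y = 2.49 × 2.57 = 6.399 m². Wetted perimeter P = b + 2y = 2.49 + 2×2.57 = 7.63 m.
Hydraulic radius R = A/P = 6.399/7.63 = 0.8387 m.
Rearranging Manning's equation: n = (1/Q) A R^(2/3) S^(1/2) = (1/7.79) × 6.399 × 0.8387^(2/3) × √0.00027 = 0.012.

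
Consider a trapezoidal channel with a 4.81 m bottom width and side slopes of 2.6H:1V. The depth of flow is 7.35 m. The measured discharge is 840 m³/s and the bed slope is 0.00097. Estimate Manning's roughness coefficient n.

With bottom width b = 4.81 m and side slope z = 2.6: A = (b + zy)y = (4.81 + 2.6×7.35)×7.35 = 175.8 m²; P = b + 2y√(1+z²) = 4.81 + 2×7.35×2.786 = 45.76 m.
Hydraulic radius R = A/P = 175.8/45.76 = 3.842 m.
Rearranging Manning's equation: n = (1/Q) A R^(2/3) S^(1/2) = (1/840) × 175.8 × 3.842^(2/3) × √0.00097 = 0.016.

n = 0.016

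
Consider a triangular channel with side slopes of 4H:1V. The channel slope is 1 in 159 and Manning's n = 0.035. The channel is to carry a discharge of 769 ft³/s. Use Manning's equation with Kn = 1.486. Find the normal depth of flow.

y_n = 5.46 ft

Manning's equation rearranged: A R^(2/3) = nQ / (1.486·√S) = 0.035 × 769 / (1.486 × √0.006289) = 228.4.
Trying y = 6.7 ft: A R^(2/3) = 394 — high.
Trying y = 5.46 ft: A R^(2/3) = 228.3 — matches.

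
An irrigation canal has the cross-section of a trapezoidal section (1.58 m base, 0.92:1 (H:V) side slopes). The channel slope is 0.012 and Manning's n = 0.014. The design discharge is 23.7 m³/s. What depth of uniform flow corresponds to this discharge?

y_n = 1.34 m

Manning's equation rearranged: A R^(2/3) = nQ / (1·√S) = 0.014 × 23.7 / (√0.012) = 3.029.
Trying y = 1.08 m: A R^(2/3) = 2.011 — short.
Trying y = 1.34 m: A R^(2/3) = 3.033 — ≈ 3.029.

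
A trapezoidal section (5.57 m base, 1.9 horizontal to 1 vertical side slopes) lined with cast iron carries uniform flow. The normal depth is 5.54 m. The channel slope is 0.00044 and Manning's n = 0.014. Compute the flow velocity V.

With bottom width b = 5.57 m and side slope z = 1.9: A = (b + zy)y = (5.57 + 1.9×5.54)×5.54 = 89.17 m²; P = b + 2y√(1+z²) = 5.57 + 2×5.54×2.147 = 29.36 m.
Hydraulic radius R = A/P = 89.17/29.36 = 3.037 m.
From Manning's equation, V = (1/n) R^(2/3) S^(1/2) = (1/0.014) × 3.037^(2/3) × 0.00044^(1/2) = 3.14 m/s.

V = 3.14 m/s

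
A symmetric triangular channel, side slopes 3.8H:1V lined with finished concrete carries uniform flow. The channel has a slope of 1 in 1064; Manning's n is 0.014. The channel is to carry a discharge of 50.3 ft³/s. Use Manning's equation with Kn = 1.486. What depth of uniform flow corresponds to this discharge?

y_n = 2.03 ft

Manning's equation rearranged: A R^(2/3) = nQ / (1.486·√S) = 0.014 × 50.3 / (1.486 × √0.0009398) = 15.46.
At y = 1.69 ft: A R^(2/3) = 9.486 — too small.
At y = 2.53 ft: A R^(2/3) = 27.82 — too large.
At y = 2.03 ft: A R^(2/3) = 15.47 — ≈ 15.46.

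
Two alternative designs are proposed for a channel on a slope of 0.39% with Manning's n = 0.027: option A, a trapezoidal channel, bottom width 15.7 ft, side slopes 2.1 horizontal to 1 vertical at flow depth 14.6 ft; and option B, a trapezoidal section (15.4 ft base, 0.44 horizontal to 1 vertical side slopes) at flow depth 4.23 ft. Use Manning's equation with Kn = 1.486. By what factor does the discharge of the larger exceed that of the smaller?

Channel A: With bottom width b = 15.7 ft and side slope z = 2.1: A = (b + zy)y = (15.7 + 2.1×14.6)×14.6 = 676.9 ft²; P = b + 2y√(1+z²) = 15.7 + 2×14.6×2.326 = 83.62 ft. Hydraulic radius R = A/P = 676.9/83.62 = 8.095 ft. Q_A = (1.486/0.027)·676.9·8.095^(2/3)·√0.0039 = 9379 ft³/s.
Channel B: With bottom width b = 15.4 ft and side slope z = 0.44: A = (b + zy)y = (15.4 + 0.44×4.23)×4.23 = 73.01 ft²; P = b + 2y√(1+z²) = 15.4 + 2×4.23×1.093 = 24.64 ft. Hydraulic radius R = A/P = 73.01/24.64 = 2.963 ft. Q_B = (1.486/0.027)·73.01·2.963^(2/3)·√0.0039 = 517.7 ft³/s.
The larger discharge is 9379 ft³/s and the smaller is 517.7 ft³/s; the ratio is 18.1.

18.1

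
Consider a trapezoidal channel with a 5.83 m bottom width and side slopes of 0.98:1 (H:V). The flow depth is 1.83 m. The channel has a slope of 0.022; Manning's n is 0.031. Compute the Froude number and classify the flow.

supercritical

With bottom width b = 5.83 m and side slope z = 0.98: A = (b + zy)y = (5.83 + 0.98×1.83)×1.83 = 13.95 m²; P = b + 2y√(1+z²) = 5.83 + 2×1.83×1.4 = 10.95 m.
Hydraulic radius R = A/P = 13.95/10.95 = 1.274 m.
V = (1/n) R^(2/3) √S = (1/0.031) × 1.274^(2/3) × √0.022 = 5.622 m/s. Hydraulic depth D_h = A/T = 13.95/9.417 = 1.481 m.
Froude number Fr = V/√(g·D_h) = 5.622/√(9.81×1.481) = 1.47, which is greater than 1, so the flow is supercritical.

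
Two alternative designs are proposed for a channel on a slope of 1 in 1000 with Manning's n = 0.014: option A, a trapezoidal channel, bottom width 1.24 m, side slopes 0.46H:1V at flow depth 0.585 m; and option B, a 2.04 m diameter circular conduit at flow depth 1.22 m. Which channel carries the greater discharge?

channel B

Channel A: With bottom width b = 1.24 m and side slope z = 0.46: A = (b + zy)y = (1.24 + 0.46×0.585)×0.585 = 0.8828 m²; P = b + 2y√(1+z²) = 1.24 + 2×0.585×1.101 = 2.528 m. Hydraulic radius R = A/P = 0.8828/2.528 = 0.3492 m. Q_A = (1/0.014)·0.8828·0.3492^(2/3)·√0.001 = 0.9889 m³/s.
Channel B: For a circular section of diameter D = 2.04 m at depth y = 1.22 m, the central angle is θ = 2 arccos(1 − 2y/D) = 3.536 rad. Then A = (D²/8)(θ − sin θ) = 2.04 m² and P = Dθ/2 = 3.607 m. Hydraulic radius R = A/P = 2.04/3.607 = 0.5655 m. Q_B = (1/0.014)·2.04·0.5655^(2/3)·√0.001 = 3.15 m³/s.
Q_A = 0.9889 m³/s vs Q_B = 3.15 m³/s, so channel B carries more.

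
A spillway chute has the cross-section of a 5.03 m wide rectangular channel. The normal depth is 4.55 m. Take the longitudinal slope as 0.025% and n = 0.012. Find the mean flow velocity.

V = 1.82 m/s

Flow area A = b·y = 5.03 × 4.55 = 22.89 m². Wetted perimeter P = b + 2y = 5.03 + 2×4.55 = 14.13 m.
Hydraulic radius R = A/P = 22.89/14.13 = 1.62 m.
From Manning's equation, V = (1/n) R^(2/3) S^(1/2) = (1/0.012) × 1.62^(2/3) × 0.00025^(1/2) = 1.82 m/s.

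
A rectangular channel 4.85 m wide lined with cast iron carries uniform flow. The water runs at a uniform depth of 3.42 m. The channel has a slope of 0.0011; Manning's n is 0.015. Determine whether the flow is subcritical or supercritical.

subcritical

Flow area A = b·y = 4.85 × 3.42 = 16.59 m². Wetted perimeter P = b + 2y = 4.85 + 2×3.42 = 11.69 m.
Hydraulic radius R = A/P = 16.59/11.69 = 1.419 m.
V = (1/n) R^(2/3) √S = (1/0.015) × 1.419^(2/3) × √0.0011 = 2.792 m/s. Hydraulic depth D_h = A/T = 16.59/4.85 = 3.42 m.
Froude number Fr = V/√(g·D_h) = 2.792/√(9.81×3.42) = 0.482, which is less than 1, so the flow is subcritical.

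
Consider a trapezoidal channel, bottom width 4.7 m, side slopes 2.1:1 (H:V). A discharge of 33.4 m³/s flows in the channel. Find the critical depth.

At critical depth, Q² T / (g A³) = 1, i.e. A³/T = Q²/g = 33.4²/9.81 = 113.7.
Trying y = 0.991 m: A³/T = 34.24 — low.
Trying y = 1.39 m: A³/T = 112.7 — ≈ 113.7.

y_c = 1.39 m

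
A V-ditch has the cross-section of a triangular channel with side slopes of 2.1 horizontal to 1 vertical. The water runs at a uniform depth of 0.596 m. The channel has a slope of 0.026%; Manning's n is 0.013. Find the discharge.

For a triangular section with side slope z = 2.1: A = zy² = 2.1×0.596² = 0.746 m²; P = 2y√(1+z²) = 2×0.596×2.326 = 2.773 m.
Hydraulic radius R = A/P = 0.746/2.773 = 0.2691 m.
Manning's equation: Q = (1/n) A R^(2/3) S^(1/2) = (1/0.013) × 0.746 × 0.2691^(2/3) × 0.00026^(1/2) = 0.386 m³/s.

Q = 0.386 m³/s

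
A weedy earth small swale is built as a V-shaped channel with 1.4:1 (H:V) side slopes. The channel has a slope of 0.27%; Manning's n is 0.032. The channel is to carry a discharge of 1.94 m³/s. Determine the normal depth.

Manning's equation rearranged: A R^(2/3) = nQ / (1·√S) = 0.032 × 1.94 / (√0.0027) = 1.195.
At y = 1.3 m: A R^(2/3) = 1.547 — high.
At y = 0.989 m: A R^(2/3) = 0.7464 — low.
At y = 1.18 m: A R^(2/3) = 1.195 — ≈ 1.195.

y_n = 1.18 m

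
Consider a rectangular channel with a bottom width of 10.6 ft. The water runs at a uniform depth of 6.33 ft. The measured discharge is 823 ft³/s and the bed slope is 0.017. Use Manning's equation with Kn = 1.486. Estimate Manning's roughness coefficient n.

Flow area A = b·y = 10.6 × 6.33 = 67.1 ft². Wetted perimeter P = b + 2y = 10.6 + 2×6.33 = 23.26 ft.
Hydraulic radius R = A/P = 67.1/23.26 = 2.885 ft.
Rearranging Manning's equation: n = (1.486/Q) A R^(2/3) S^(1/2) = (1.486/823) × 67.1 × 2.885^(2/3) × √0.017 = 0.032.

n = 0.032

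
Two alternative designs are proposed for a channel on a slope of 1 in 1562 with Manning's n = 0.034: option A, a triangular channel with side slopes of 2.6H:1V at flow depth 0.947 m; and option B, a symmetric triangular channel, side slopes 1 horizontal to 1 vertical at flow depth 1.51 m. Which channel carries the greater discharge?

channel B

Channel A: For a triangular section with side slope z = 2.6: A = zy² = 2.6×0.947² = 2.332 m²; P = 2y√(1+z²) = 2×0.947×2.786 = 5.276 m. Hydraulic radius R = A/P = 2.332/5.276 = 0.4419 m. Q_A = (1/0.034)·2.332·0.4419^(2/3)·√0.0006402 = 1.007 m³/s.
Channel B: For a triangular section with side slope z = 1: A = zy² = 1×1.51² = 2.28 m²; P = 2y√(1+z²) = 2×1.51×1.414 = 4.271 m. Hydraulic radius R = A/P = 2.28/4.271 = 0.5339 m. Q_B = (1/0.034)·2.28·0.5339^(2/3)·√0.0006402 = 1.117 m³/s.
Q_A = 1.007 m³/s vs Q_B = 1.117 m³/s, so channel B carries more.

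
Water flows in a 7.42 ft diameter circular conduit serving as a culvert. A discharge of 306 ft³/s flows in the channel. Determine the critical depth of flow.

y_c = 4.52 ft

At critical depth, Q² T / (g A³) = 1, i.e. A³/T = Q²/g = 306²/32.2 = 2908.
Try y = 5.58 ft: A³/T = 6624 — too large.
Try y = 3.37 ft: A³/T = 943.2 — too small.
Try y = 4.52 ft: A³/T = 2898 — matches.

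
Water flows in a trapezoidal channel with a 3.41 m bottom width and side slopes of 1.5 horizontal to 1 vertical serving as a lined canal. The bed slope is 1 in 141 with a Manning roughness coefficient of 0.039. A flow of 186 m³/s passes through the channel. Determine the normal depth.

Manning's equation rearranged: A R^(2/3) = nQ / (1·√S) = 0.039 × 186 / (√0.007092) = 86.14.
At y = 3.47 m: A R^(2/3) = 45.5 — low.
At y = 5.68 m: A R^(2/3) = 135.8 — high.
At y = 4.64 m: A R^(2/3) = 85.99 — close enough.

y_n = 4.64 m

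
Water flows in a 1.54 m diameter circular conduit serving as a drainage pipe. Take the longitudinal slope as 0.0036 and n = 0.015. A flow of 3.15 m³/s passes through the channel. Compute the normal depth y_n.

Manning's equation rearranged: A R^(2/3) = nQ / (1·√S) = 0.015 × 3.15 / (√0.0036) = 0.7875.
Try y = 1.26 m: A R^(2/3) = 0.9842 — high.
Try y = 0.721 m: A R^(2/3) = 0.4402 — low.
Try y = 1.04 m: A R^(2/3) = 0.7866 — ≈ 0.7875.

y_n = 1.04 m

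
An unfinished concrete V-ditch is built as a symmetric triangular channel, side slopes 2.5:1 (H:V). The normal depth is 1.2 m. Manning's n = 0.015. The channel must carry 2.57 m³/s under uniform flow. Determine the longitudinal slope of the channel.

S = 0.00025

For a triangular section with side slope z = 2.5: A = zy² = 2.5×1.2² = 3.6 m²; P = 2y√(1+z²) = 2×1.2×2.693 = 6.462 m.
Hydraulic radius R = A/P = 3.6/6.462 = 0.5571 m.
From Manning's equation, S = [nQ / (1 A R^(2/3))]² = [0.015 × 2.57 / (1 × 3.6 × 0.5571^(2/3))]² = 0.00025.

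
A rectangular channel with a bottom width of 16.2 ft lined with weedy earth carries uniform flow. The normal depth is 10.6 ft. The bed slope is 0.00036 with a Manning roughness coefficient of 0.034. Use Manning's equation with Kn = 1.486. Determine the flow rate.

Flow area A = b·y = 16.2 × 10.6 = 171.7 ft². Wetted perimeter P = b + 2y = 16.2 + 2×10.6 = 37.4 ft.
Hydraulic radius R = A/P = 171.7/37.4 = 4.591 ft.
Manning's equation: Q = (1.486/n) A R^(2/3) S^(1/2) = (1.486/0.034) × 171.7 × 4.591^(2/3) × 0.00036^(1/2) = 393 ft³/s.

Q = 393 ft³/s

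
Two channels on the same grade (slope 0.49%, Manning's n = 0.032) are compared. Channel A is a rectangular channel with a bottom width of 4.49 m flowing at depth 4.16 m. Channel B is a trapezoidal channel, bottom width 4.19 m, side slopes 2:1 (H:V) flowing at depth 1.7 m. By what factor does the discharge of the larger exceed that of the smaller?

Channel A: Flow area A = b·y = 4.49 × 4.16 = 18.68 m². Wetted perimeter P = b + 2y = 4.49 + 2×4.16 = 12.81 m. Hydraulic radius R = A/P = 18.68/12.81 = 1.458 m. Q_A = (1/0.032)·18.68·1.458^(2/3)·√0.0049 = 52.54 m³/s.
Channel B: With bottom width b = 4.19 m and side slope z = 2: A = (b + zy)y = (4.19 + 2×1.7)×1.7 = 12.9 m²; P = b + 2y√(1+z²) = 4.19 + 2×1.7×2.236 = 11.79 m. Hydraulic radius R = A/P = 12.9/11.79 = 1.094 m. Q_B = (1/0.032)·12.9·1.094^(2/3)·√0.0049 = 29.97 m³/s.
The larger discharge is 52.54 m³/s and the smaller is 29.97 m³/s; the ratio is 1.75.

1.75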